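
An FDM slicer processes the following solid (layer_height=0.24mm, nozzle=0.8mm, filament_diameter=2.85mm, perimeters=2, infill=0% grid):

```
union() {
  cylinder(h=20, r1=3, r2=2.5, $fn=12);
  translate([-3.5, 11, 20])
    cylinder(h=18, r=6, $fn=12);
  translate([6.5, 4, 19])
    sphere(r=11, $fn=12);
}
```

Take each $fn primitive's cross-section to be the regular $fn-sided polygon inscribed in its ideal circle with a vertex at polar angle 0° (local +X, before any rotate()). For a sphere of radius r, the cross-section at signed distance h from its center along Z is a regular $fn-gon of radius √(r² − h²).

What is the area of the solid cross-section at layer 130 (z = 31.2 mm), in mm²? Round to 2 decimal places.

108.00 mm²

At z = 31.2 mm: the cone is absent (z outside [0, 20]); the cylinder at (-3.5, 11): section is a regular 12-gon, circumradius r=6 (area = (12/2)·6.000²·sin(360°/12) = 108.00 mm²); the sphere at (6.5, 4) does not reach this height (|z−center|=12.200 > r=11); Combining (union): only the r=6 cylinder at (-3.5, 11) is present, so the union is just that shape — area = 108.00 mm². Overall, the cross-section is a single solid region. Net area = 108.00 mm².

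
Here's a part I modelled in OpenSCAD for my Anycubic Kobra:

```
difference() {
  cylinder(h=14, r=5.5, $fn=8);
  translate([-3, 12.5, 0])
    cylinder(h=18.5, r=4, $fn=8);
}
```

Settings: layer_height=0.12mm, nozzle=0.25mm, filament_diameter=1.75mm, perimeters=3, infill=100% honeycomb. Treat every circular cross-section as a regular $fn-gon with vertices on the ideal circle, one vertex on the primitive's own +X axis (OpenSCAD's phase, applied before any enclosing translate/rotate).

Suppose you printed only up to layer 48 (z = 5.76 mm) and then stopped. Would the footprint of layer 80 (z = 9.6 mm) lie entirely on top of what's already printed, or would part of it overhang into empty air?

Compare the two slices. At z = 5.76: the r=5.5 cylinder gives a regular 8-gon of circumradius 5.5 (constant along its height) (area = (8/2)·5.500²·sin(360°/8) = 85.56 mm²); the r=4 cylinder at (-3, 12.5) contributes a regular 8-gon of circumradius 4 (area = (8/2)·4.000²·sin(360°/8) = 45.25 mm²); Taking the first minus the rest: starting from the r=5.5 cylinder (85.56 mm²), the r=4 cylinder at (-3, 12.5) misses the remaining region (no effect) — area = 85.56 mm². At z = 9.6: the cylinder: section is a regular 8-gon, circumradius r=5.5 (area = (8/2)·5.500²·sin(360°/8) = 85.56 mm²); the r=4 cylinder at (-3, 12.5) contributes a regular 8-gon of circumradius 4 (area = (8/2)·4.000²·sin(360°/8) = 45.25 mm²); Subtracting the remaining from the first: starting from the r=5.5 cylinder (85.56 mm²), the r=4 cylinder at (-3, 12.5) misses the remaining region (no effect) — area = 85.56 mm². Checking containment: the cross-section at z = 9.6 is a subset of the cross-section at z = 5.76.

entirely on top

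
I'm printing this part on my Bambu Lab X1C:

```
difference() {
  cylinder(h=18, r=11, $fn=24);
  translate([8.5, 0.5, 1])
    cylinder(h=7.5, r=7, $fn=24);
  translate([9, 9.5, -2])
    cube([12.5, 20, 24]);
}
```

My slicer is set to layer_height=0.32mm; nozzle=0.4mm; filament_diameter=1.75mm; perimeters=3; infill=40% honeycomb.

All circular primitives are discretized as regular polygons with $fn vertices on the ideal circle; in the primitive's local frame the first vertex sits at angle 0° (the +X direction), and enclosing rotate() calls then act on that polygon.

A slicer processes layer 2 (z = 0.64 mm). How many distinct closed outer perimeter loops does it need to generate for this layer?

At z = 0.64 mm: the r=11 cylinder contributes a regular 24-gon of circumradius 11; the cylinder at (8.5, 0.5) is not intersected at this z (z outside [1, 8.5]); the cube at (9, 9.5) is present — its section is the full 12.5×20 rectangle; Subtracting the remaining from the first: starting from the r=11 cylinder, the 12.5×20 cube at (9, 9.5) misses the remaining region (no effect) — 1 connected region. The result has 1 disconnected region.

1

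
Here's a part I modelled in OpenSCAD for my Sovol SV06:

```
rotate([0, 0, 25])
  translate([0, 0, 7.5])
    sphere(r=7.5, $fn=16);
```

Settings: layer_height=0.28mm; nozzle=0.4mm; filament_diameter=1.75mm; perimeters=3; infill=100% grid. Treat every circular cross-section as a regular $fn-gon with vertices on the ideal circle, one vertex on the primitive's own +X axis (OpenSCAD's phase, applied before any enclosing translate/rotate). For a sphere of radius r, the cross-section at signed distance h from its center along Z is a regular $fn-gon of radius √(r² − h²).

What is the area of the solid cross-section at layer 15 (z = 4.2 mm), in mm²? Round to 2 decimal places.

At z = 4.2 mm: the r=7.5 sphere slices to a regular 16-gon of circumradius 6.735 (√(r²−h²) with h=3.3 from center) (area = (16/2)·6.735²·sin(360°/16) = 138.87 mm²); (rotated 25° about Z; rotation is an isometry so areas/perimeters/island counts are preserved). Overall, the cross-section is a single solid region. Net area = 138.87 mm².

138.87 mm²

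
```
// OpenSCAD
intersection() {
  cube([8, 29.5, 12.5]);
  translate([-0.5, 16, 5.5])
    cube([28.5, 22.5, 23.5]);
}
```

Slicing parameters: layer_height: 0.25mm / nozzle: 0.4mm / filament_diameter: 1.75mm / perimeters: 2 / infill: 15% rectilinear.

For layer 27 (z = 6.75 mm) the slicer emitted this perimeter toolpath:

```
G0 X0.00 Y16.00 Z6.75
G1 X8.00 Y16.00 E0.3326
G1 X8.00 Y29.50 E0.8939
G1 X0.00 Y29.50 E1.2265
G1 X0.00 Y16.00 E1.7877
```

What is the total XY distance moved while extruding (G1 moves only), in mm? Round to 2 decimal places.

43.00 mm

Sum the Euclidean lengths of each G1 segment: total = 43.00 mm.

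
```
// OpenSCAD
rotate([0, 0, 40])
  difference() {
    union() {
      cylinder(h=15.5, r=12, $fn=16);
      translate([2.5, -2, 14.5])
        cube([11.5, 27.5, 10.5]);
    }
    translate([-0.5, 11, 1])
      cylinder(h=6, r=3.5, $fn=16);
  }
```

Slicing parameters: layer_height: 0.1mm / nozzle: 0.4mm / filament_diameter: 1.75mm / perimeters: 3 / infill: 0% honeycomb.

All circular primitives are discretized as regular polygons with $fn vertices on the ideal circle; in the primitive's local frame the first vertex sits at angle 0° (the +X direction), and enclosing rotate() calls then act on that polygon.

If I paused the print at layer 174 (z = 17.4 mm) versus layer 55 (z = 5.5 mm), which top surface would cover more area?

layer 55 (z = 5.5 mm)

Layer 174 (z = 17.4): the cylinder does not reach this height (z outside [0, 15.5]); the cube at (2.5, -2) (footprint 11.5×27.5) is included at this height (area 316.25 mm²); Taking the union: only the 11.5×27.5 cube at (2.5, -2) is present, so the union is just that shape — area = 316.25 mm²; the cylinder at (-0.5, 11) is absent (z outside [1, 7]); Taking the first minus the rest: none of the subtracted shapes is present at this height, so the result so far is unchanged — area = 316.25 mm²; (rotated 40° about Z; rotation is an isometry so areas/perimeters/island counts are preserved). So its area = 316.25 mm². Layer 55 (z = 5.5): the r=12 cylinder contributes a regular 16-gon of circumradius 12 (area = (16/2)·12.000²·sin(360°/16) = 440.85 mm²); the cube at (2.5, -2) is absent (z outside [14.5, 25]); Merging all regions: only the r=12 cylinder is present, so the union is just that shape — area = 440.85 mm²; the r=3.5 cylinder at (-0.5, 11) gives a regular 16-gon of circumradius 3.5 (constant along its height) (area = (16/2)·3.500²·sin(360°/16) = 37.50 mm²); Taking the first minus the rest: starting from that combined region (440.85 mm²), the r=3.5 cylinder at (-0.5, 11) partially overlaps it — only the 23.24 mm² overlap (of its 37.50 mm²) is removed, clipping the outline — area = 417.61 mm²; (whole slice rotated 40° about Z — lengths, areas and connectivity unchanged). So its area = 417.61 mm². Layer 55 is larger (417.61 vs 316.25 mm²).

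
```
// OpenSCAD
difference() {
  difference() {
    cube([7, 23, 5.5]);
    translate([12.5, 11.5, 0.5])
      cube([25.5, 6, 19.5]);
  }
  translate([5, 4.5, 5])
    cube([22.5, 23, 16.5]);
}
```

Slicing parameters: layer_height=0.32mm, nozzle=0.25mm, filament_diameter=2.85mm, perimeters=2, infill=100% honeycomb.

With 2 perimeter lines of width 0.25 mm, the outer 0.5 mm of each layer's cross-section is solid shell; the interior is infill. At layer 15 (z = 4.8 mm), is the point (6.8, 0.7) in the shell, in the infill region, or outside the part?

shell

At z = 4.8 mm: the cube is present — its section is the full 7×23 rectangle; the 25.5×6 cube at (12.5, 11.5) contributes its full rectangle; After the difference (first − rest): starting from the 7×23 cube, the 25.5×6 cube at (12.5, 11.5) misses the remaining region (no effect) — 1 connected region; the cube at (5, 4.5) is absent (z outside [5, 21.5]); Taking the first minus the rest: none of the subtracted shapes is present at this height, so the result so far is unchanged — 1 connected region. Overall, the cross-section is a single solid region. The nearest boundary edge runs (7.00, 23.00)→(7.00, 0.00); distance from the point to it = 0.20 mm. The point is inside the cross-section, 0.20 mm from the nearest boundary — within the 0.5 mm shell band (2 × 0.25).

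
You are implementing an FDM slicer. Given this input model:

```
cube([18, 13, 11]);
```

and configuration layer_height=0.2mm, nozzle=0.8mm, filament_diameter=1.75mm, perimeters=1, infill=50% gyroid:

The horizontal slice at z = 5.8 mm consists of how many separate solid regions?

1

At z = 5.8 mm: the 18×13 cube contributes its full rectangle. The result has 1 disconnected region.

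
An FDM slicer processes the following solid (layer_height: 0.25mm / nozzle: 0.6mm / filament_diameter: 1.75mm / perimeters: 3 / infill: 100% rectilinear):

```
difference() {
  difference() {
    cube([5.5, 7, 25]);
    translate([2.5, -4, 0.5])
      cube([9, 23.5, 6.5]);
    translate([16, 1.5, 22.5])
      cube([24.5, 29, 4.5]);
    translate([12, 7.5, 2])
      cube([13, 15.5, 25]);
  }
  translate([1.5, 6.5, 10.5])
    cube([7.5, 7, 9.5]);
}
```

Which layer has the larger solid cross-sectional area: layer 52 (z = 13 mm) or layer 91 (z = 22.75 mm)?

Layer 52 (z = 13): the 5.5×7 cube contributes its full rectangle (area 38.50 mm²); the cube at (2.5, -4) is absent (z outside [0.5, 7]); the cube at (16, 1.5) is absent (z outside [22.5, 27]); the cube at (12, 7.5) is present — its section is the full 13×15.5 rectangle (area 201.50 mm²); After the difference (first − rest): starting from the 5.5×7 cube (38.50 mm²), the 13×15.5 cube at (12, 7.5) misses the remaining region (no effect) — area = 38.50 mm²; the cube at (1.5, 6.5) (footprint 7.5×7) is included at this height (area 52.50 mm²); Taking the first minus the rest: starting from the result so far (38.50 mm²), the 7.5×7 cube at (1.5, 6.5) partially overlaps it — only the 2.00 mm² overlap (of its 52.50 mm²) is removed, clipping the outline — area = 36.50 mm². So its area = 36.50 mm². Layer 91 (z = 22.75): the 5.5×7 cube contributes its full rectangle (area 38.50 mm²); the cube at (2.5, -4) does not reach this height (z outside [0.5, 7]); the 24.5×29 cube at (16, 1.5) contributes its full rectangle (area 710.50 mm²); the cube at (12, 7.5) is present — its section is the full 13×15.5 rectangle (area 201.50 mm²); Taking the first minus the rest: starting from the 5.5×7 cube (38.50 mm²), the 24.5×29 cube at (16, 1.5) misses the remaining region (no effect); the 13×15.5 cube at (12, 7.5) misses the remaining region (no effect) — area = 38.50 mm²; the cube at (1.5, 6.5) does not reach this height (z outside [10.5, 20]); After the difference (first − rest): none of the subtracted shapes is present at this height, so the result so far is unchanged — area = 38.50 mm². So its area = 38.50 mm². Layer 91 is larger (38.50 vs 36.50 mm²).

layer 91 (z = 22.75 mm)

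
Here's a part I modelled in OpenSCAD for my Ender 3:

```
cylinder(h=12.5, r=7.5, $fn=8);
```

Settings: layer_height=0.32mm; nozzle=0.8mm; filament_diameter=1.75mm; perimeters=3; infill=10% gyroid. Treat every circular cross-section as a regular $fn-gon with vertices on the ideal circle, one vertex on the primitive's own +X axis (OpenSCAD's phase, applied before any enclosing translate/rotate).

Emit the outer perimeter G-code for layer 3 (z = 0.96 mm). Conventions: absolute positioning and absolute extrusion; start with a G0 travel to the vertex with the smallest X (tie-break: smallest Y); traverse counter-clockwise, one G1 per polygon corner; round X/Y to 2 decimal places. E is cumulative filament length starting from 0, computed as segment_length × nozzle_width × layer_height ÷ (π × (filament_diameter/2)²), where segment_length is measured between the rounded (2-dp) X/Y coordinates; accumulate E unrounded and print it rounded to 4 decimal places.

At z = 0.96 mm: the r=7.5 cylinder contributes a regular 8-gon of circumradius 7.5. The outline is a single polygon with 8 vertices. Extrusion per mm of travel: 0.8 × 0.32 / (π × 0.875²) = 0.106432. Accumulating E over each segment gives final E = 4.8861.

G0 X-7.50 Y0.00 Z0.96
G1 X-5.30 Y-5.30 E0.6108
G1 X0.00 Y-7.50 E1.2215
G1 X5.30 Y-5.30 E1.8323
G1 X7.50 Y0.00 E2.4430
G1 X5.30 Y5.30 E3.0538
G1 X0.00 Y7.50 E3.6646
G1 X-5.30 Y5.30 E4.2753
G1 X-7.50 Y0.00 E4.8861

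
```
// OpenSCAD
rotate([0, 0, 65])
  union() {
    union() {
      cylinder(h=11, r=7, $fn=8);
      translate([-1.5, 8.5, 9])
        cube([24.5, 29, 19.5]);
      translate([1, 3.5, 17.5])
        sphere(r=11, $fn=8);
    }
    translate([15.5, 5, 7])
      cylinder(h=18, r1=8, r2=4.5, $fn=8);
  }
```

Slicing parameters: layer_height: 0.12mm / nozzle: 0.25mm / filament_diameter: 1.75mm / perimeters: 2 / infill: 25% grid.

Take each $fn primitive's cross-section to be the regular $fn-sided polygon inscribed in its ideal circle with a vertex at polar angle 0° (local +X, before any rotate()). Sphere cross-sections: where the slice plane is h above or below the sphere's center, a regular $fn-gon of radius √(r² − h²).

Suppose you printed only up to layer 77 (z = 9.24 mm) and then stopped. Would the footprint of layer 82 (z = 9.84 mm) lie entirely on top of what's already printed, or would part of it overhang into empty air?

Compare the two slices. At z = 9.24: the cylinder: section is a regular 8-gon, circumradius r=7 (area = (8/2)·7.000²·sin(360°/8) = 138.59 mm²); the cube at (-1.5, 8.5) is present — its section is the full 24.5×29 rectangle (area 710.50 mm²); the r=11 sphere at (1, 3.5) contributes a regular 8-gon of circumradius √(11²−8.26²) = 7.264 (area = (8/2)·7.264²·sin(360°/8) = 149.26 mm²); Taking the union: the regions partially overlap — summed areas 998.36 mm² minus the doubly-counted overlap 105.79 mm² gives 892.57 mm² — area = 892.57 mm²; the cone at (15.5, 5) contributes a regular 8-gon of circumradius 7.564 (interpolated between r1=8 and r2=4.5 at t=0.124) (area = (8/2)·7.564²·sin(360°/8) = 161.84 mm²); Combining (union): the regions partially overlap — summed areas 1054.42 mm² minus the doubly-counted overlap 33.05 mm² gives 1021.37 mm² — area = 1021.37 mm²; (rotated 65° about Z; rotation is an isometry so areas/perimeters/island counts are preserved). At z = 9.84: the r=7 cylinder gives a regular 8-gon of circumradius 7 (constant along its height) (area = (8/2)·7.000²·sin(360°/8) = 138.59 mm²); the cube at (-1.5, 8.5) is present — its section is the full 24.5×29 rectangle (area 710.50 mm²); the r=11 sphere at (1, 3.5) slices to a regular 8-gon of circumradius 7.895 (√(r²−h²) with h=7.66 from center) (area = (8/2)·7.895²·sin(360°/8) = 176.28 mm²); Combining (union): the regions partially overlap — summed areas 1025.37 mm² minus the doubly-counted overlap 120.53 mm² gives 904.84 mm² — area = 904.84 mm²; the cone at (15.5, 5) contributes a regular 8-gon of circumradius 7.448 (interpolated between r1=8 and r2=4.5 at t=0.158) (area = (8/2)·7.448²·sin(360°/8) = 156.89 mm²); Merging all regions: the regions partially overlap — summed areas 1061.73 mm² minus the doubly-counted overlap 31.78 mm² gives 1029.96 mm² — area = 1029.96 mm²; (whole slice rotated 65° about Z — lengths, areas and connectivity unchanged). Checking containment: at z = 9.84 the cross-section extends beyond the z = 9.24 cross-section by about 11.63 mm².

part overhangs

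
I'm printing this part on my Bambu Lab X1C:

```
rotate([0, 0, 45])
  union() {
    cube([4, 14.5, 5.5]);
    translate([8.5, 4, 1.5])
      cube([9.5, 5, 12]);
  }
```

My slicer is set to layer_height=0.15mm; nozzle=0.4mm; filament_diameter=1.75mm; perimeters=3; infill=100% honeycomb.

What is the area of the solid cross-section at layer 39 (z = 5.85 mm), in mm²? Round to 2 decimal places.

At z = 5.85 mm: the cube does not reach this height (z outside [0, 5.5]); the cube at (8.5, 4) is present — its section is the full 9.5×5 rectangle (area 47.50 mm²); Combining (union): only the 9.5×5 cube at (8.5, 4) is present, so the union is just that shape — area = 47.50 mm²; (whole slice rotated 45° about Z — lengths, areas and connectivity unchanged). Overall, the cross-section is a single solid region. Net area = 47.50 mm².

47.50 mm²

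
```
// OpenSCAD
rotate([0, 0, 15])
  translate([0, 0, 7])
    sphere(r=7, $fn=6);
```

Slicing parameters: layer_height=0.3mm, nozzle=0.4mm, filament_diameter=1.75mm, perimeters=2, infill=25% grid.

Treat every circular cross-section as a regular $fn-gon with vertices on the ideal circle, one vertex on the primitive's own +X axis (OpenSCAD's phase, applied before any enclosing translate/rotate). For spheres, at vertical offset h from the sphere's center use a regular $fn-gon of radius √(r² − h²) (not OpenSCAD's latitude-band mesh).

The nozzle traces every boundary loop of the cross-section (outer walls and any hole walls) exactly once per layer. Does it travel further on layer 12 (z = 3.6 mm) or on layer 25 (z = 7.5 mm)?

layer 25 (z = 7.5 mm)

Layer 12 (z = 3.6): the r=7 sphere slices to a regular 6-gon of circumradius 6.119 (√(r²−h²) with h=3.4 from center) (perimeter = 2·6·6.119·sin(180°/6) = 36.71 mm); (rotated 15° about Z; rotation is an isometry so areas/perimeters/island counts are preserved). So its perimeter = 36.71 mm. Layer 25 (z = 7.5): the r=7 sphere contributes a regular 6-gon of circumradius √(7²−0.5²) = 6.982 (perimeter = 2·6·6.982·sin(180°/6) = 41.89 mm); (whole slice rotated 15° about Z — lengths, areas and connectivity unchanged). So its perimeter = 41.89 mm. Layer 25 is larger (41.89 vs 36.71 mm).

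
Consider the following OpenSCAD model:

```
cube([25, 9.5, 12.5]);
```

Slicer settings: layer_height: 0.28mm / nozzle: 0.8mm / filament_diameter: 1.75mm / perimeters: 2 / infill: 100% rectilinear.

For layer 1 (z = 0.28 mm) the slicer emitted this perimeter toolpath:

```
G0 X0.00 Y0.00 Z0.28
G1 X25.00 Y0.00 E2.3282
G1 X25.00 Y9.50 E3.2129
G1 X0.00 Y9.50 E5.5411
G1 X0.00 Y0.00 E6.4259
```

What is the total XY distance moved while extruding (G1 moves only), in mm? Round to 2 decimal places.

Sum the Euclidean lengths of each G1 segment: total = 69.00 mm.

69.00 mm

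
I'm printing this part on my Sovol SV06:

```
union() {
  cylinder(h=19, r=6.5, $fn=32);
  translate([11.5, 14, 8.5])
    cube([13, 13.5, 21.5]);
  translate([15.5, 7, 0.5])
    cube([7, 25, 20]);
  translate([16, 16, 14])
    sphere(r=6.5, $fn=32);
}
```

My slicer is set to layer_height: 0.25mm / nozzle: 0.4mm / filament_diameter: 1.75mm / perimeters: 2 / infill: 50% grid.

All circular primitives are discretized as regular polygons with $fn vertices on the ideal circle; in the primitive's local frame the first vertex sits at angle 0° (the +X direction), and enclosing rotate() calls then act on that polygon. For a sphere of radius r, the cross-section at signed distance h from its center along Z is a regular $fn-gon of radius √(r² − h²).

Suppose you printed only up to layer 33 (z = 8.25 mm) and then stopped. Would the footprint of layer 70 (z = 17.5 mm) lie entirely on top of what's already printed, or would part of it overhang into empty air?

part overhangs

Compare the two slices. At z = 8.25: the r=6.5 cylinder contributes a regular 32-gon of circumradius 6.5 (area = (32/2)·6.500²·sin(360°/32) = 131.88 mm²); the cube at (11.5, 14) is not intersected at this z (z outside [8.5, 30]); the 7×25 cube at (15.5, 7) contributes its full rectangle (area 175.00 mm²); the r=6.5 sphere at (16, 16) contributes a regular 32-gon of circumradius √(6.5²−5.75²) = 3.031 (area = (32/2)·3.031²·sin(360°/32) = 28.68 mm²); Combining (union): the regions partially overlap — summed areas 335.56 mm² minus the doubly-counted overlap 17.35 mm² gives 318.21 mm² — area = 318.21 mm². At z = 17.5: the r=6.5 cylinder gives a regular 32-gon of circumradius 6.5 (constant along its height) (area = (32/2)·6.500²·sin(360°/32) = 131.88 mm²); the cube at (11.5, 14) is present — its section is the full 13×13.5 rectangle (area 175.50 mm²); the cube at (15.5, 7) (footprint 7×25) is included at this height (area 175.00 mm²); the r=6.5 sphere at (16, 16) slices to a regular 32-gon of circumradius 5.477 (√(r²−h²) with h=3.5 from center) (area = (32/2)·5.477²·sin(360°/32) = 93.64 mm²); Taking the union: the regions partially overlap — summed areas 576.02 mm² minus the doubly-counted overlap 173.44 mm² gives 402.58 mm² — area = 402.58 mm². Checking containment: at z = 17.5 the cross-section extends beyond the z = 8.25 cross-section by about 84.37 mm².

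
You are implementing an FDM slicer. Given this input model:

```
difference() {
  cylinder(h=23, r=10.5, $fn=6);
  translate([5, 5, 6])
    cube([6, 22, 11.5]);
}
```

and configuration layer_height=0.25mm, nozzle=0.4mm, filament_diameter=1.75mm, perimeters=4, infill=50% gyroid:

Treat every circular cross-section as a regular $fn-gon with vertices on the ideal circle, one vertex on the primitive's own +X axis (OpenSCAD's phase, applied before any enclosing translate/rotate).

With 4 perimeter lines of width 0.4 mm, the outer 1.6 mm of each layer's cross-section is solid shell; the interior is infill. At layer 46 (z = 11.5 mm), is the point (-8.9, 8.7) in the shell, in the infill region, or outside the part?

At z = 11.5 mm: the r=10.5 cylinder gives a regular 6-gon of circumradius 10.5 (constant along its height); the cube at (5, 5) (footprint 6×22) is included at this height; Taking the first minus the rest: starting from the r=10.5 cylinder, the 6×22 cube at (5, 5) partially overlaps it — only the 5.86 mm² overlap (of its 132.00 mm²) is removed, clipping the outline — 1 connected region. Overall, the cross-section is a single solid region. The nearest boundary edge runs (-10.50, 0.00)→(-5.25, 9.09); distance from the point to it = 2.96 mm. The point is not inside any of the regions above, so it lies outside the cross-section (2.96 mm from the nearest boundary).

outside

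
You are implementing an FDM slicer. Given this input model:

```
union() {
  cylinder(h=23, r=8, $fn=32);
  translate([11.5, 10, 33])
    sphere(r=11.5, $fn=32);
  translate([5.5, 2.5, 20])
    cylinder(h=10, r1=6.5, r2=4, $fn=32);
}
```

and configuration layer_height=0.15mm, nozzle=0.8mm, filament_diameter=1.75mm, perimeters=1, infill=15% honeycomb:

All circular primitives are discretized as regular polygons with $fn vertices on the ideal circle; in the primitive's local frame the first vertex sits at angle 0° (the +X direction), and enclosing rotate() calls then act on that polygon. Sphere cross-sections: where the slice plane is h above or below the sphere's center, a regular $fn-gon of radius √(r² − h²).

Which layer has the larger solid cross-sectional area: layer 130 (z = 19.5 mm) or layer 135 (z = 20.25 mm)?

Layer 130 (z = 19.5): the cylinder: section is a regular 32-gon, circumradius r=8 (area = (32/2)·8.000²·sin(360°/32) = 199.77 mm²); the sphere at (11.5, 10) does not reach this height (|z−center|=13.500 > r=11.5); the cone at (5.5, 2.5) is not intersected at this z (z outside [20, 30]); Merging all regions: only the r=8 cylinder is present, so the union is just that shape — area = 199.77 mm². So its area = 199.77 mm². Layer 135 (z = 20.25): the r=8 cylinder gives a regular 32-gon of circumradius 8 (constant along its height) (area = (32/2)·8.000²·sin(360°/32) = 199.77 mm²); the sphere at (11.5, 10) does not reach this height (|z−center|=12.750 > r=11.5); the cone at (5.5, 2.5): at t=0.025 of its height the radius interpolates to r₁+(r₂−r₁)t = 6.438, giving a regular 32-gon of that circumradius (area = (32/2)·6.438²·sin(360°/32) = 129.36 mm²); Merging all regions: the regions partially overlap — summed areas 329.13 mm² minus the doubly-counted overlap 77.08 mm² gives 252.05 mm² — area = 252.05 mm². So its area = 252.05 mm². Layer 135 is larger (252.05 vs 199.77 mm²).

layer 135 (z = 20.25 mm)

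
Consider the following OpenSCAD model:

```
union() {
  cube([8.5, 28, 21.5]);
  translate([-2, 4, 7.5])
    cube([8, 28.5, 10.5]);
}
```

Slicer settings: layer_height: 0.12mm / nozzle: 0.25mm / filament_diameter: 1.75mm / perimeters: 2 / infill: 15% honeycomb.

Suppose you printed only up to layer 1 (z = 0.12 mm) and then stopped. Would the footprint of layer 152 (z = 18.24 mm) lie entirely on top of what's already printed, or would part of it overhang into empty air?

entirely on top

Compare the two slices. At z = 0.12: the cube is present — its section is the full 8.5×28 rectangle (area 238.00 mm²); the cube at (-2, 4) does not reach this height (z outside [7.5, 18]); Merging all regions: only the 8.5×28 cube is present, so the union is just that shape — area = 238.00 mm². At z = 18.24: the cube (footprint 8.5×28) is included at this height (area 238.00 mm²); the cube at (-2, 4) does not reach this height (z outside [7.5, 18]); Taking the union: only the 8.5×28 cube is present, so the union is just that shape — area = 238.00 mm². Checking containment: the cross-section at z = 18.24 is a subset of the cross-section at z = 0.12.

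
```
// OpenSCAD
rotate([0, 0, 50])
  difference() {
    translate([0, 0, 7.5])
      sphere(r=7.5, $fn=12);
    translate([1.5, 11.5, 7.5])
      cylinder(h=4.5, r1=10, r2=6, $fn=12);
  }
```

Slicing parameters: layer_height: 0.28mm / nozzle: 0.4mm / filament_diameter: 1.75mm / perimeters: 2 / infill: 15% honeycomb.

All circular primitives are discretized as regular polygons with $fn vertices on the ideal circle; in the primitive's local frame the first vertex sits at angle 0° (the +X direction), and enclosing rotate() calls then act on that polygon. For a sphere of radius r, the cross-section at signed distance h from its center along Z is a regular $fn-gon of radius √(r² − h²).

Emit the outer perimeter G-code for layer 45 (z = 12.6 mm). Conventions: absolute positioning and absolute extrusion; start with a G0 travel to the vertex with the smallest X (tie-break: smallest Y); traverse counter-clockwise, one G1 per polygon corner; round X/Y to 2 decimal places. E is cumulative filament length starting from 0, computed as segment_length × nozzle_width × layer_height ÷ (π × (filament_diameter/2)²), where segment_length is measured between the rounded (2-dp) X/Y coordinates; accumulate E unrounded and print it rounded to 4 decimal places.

G0 X-5.42 Y0.95 Z12.60
G1 X-5.17 Y-1.88 E0.1323
G1 X-3.53 Y-4.21 E0.2650
G1 X-0.95 Y-5.42 E0.3977
G1 X1.88 Y-5.17 E0.5299
G1 X4.21 Y-3.53 E0.6626
G1 X5.42 Y-0.95 E0.7953
G1 X5.17 Y1.88 E0.9276
G1 X3.53 Y4.21 E1.0603
G1 X0.95 Y5.42 E1.1930
G1 X-1.88 Y5.17 E1.3253
G1 X-4.21 Y3.53 E1.4579
G1 X-5.42 Y0.95 E1.5906

At z = 12.6 mm: the r=7.5 sphere slices to a regular 12-gon of circumradius 5.499 (√(r²−h²) with h=5.1 from center); the cone at (1.5, 11.5) is not intersected at this z (z outside [7.5, 12]); After the difference (first − rest): none of the subtracted shapes is present at this height, so the r=7.5 sphere is unchanged — 1 connected region; (rotated 50° about Z; rotation is an isometry so areas/perimeters/island counts are preserved). The outline is a single polygon with 12 vertices. Extrusion per mm of travel: 0.4 × 0.28 / (π × 0.875²) = 0.046564. Accumulating E over each segment gives final E = 1.5906.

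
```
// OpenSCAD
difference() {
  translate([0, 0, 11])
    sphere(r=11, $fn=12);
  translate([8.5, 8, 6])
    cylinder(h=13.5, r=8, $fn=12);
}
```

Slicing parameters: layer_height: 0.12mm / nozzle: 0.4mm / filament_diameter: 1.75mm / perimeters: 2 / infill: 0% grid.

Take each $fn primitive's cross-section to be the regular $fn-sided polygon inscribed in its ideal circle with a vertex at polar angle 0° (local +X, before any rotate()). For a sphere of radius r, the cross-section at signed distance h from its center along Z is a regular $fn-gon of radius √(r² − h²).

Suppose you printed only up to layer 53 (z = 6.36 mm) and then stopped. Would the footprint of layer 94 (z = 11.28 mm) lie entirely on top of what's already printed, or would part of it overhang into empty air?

part overhangs

Compare the two slices. At z = 6.36: the sphere: section is a regular 12-gon, circumradius = √(r²−h²) = √(11²−4.64²) = 9.973 (area = (12/2)·9.973²·sin(360°/12) = 298.41 mm²); the cylinder at (8.5, 8): section is a regular 12-gon, circumradius r=8 (area = (12/2)·8.000²·sin(360°/12) = 192.00 mm²); Subtracting the remaining from the first: starting from the r=11 sphere (298.41 mm²), the r=8 cylinder at (8.5, 8) partially overlaps it — only the 52.96 mm² overlap (of its 192.00 mm²) is removed, clipping the outline — area = 245.46 mm². At z = 11.28: the r=11 sphere contributes a regular 12-gon of circumradius √(11²−0.28²) = 10.996 (area = (12/2)·10.996²·sin(360°/12) = 362.76 mm²); the cylinder at (8.5, 8): section is a regular 12-gon, circumradius r=8 (area = (12/2)·8.000²·sin(360°/12) = 192.00 mm²); Taking the first minus the rest: starting from the r=11 sphere (362.76 mm²), the r=8 cylinder at (8.5, 8) partially overlaps it — only the 67.42 mm² overlap (of its 192.00 mm²) is removed, clipping the outline — area = 295.34 mm². Checking containment: at z = 11.28 the cross-section extends beyond the z = 6.36 cross-section by about 49.89 mm².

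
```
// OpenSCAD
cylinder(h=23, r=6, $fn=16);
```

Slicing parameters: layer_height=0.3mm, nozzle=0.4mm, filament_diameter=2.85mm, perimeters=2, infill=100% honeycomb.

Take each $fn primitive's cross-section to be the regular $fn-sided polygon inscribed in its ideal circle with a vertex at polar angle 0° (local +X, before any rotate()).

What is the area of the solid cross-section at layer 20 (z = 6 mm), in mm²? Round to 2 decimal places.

At z = 6 mm: the r=6 cylinder gives a regular 16-gon of circumradius 6 (constant along its height) (area = (16/2)·6.000²·sin(360°/16) = 110.21 mm²). Overall, the cross-section is a single solid region. Net area = 110.21 mm².

110.21 mm²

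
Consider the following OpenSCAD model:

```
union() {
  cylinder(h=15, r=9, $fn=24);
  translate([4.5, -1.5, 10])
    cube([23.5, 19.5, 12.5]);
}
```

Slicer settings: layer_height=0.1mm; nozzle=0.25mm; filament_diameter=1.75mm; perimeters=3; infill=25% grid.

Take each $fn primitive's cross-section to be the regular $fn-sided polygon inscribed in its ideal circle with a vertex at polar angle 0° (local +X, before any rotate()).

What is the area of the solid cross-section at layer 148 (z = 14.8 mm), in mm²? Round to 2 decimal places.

678.83 mm²

At z = 14.8 mm: the cylinder: section is a regular 24-gon, circumradius r=9 (area = (24/2)·9.000²·sin(360°/24) = 251.57 mm²); the 23.5×19.5 cube at (4.5, -1.5) contributes its full rectangle (area 458.25 mm²); Taking the union: the regions partially overlap — summed areas 709.82 mm² minus the doubly-counted overlap 30.99 mm² gives 678.83 mm² — area = 678.83 mm². Overall, the cross-section is a single solid region. Net area = 678.83 mm².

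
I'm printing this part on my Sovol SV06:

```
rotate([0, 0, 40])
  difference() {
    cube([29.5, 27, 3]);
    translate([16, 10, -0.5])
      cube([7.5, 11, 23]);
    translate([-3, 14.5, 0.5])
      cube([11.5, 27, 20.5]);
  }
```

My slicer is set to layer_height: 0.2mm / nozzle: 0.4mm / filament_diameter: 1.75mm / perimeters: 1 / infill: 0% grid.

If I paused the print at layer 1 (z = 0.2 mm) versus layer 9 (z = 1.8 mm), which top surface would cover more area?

Layer 1 (z = 0.2): the cube is present — its section is the full 29.5×27 rectangle (area 796.50 mm²); the cube at (16, 10) (footprint 7.5×11) is included at this height (area 82.50 mm²); the cube at (-3, 14.5) is not intersected at this z (z outside [0.5, 21]); Subtracting the remaining from the first: starting from the 29.5×27 cube (796.50 mm²), the 7.5×11 cube at (16, 10) lies wholly inside it (removes its full 82.50 mm² and its 37.00 mm outline becomes a hole wall) — area = 714.00 mm²; (whole slice rotated 40° about Z — lengths, areas and connectivity unchanged). So its area = 714.00 mm². Layer 9 (z = 1.8): the cube is present — its section is the full 29.5×27 rectangle (area 796.50 mm²); the 7.5×11 cube at (16, 10) contributes its full rectangle (area 82.50 mm²); the 11.5×27 cube at (-3, 14.5) contributes its full rectangle (area 310.50 mm²); Subtracting the remaining from the first: starting from the 29.5×27 cube (796.50 mm²), the 7.5×11 cube at (16, 10) lies wholly inside it (removes its full 82.50 mm² and its 37.00 mm outline becomes a hole wall); the 11.5×27 cube at (-3, 14.5) partially overlaps it — only the 106.25 mm² overlap (of its 310.50 mm²) is removed, clipping the outline — area = 607.75 mm²; (whole slice rotated 40° about Z — lengths, areas and connectivity unchanged). So its area = 607.75 mm². Layer 1 is larger (714.00 vs 607.75 mm²).

layer 1 (z = 0.2 mm)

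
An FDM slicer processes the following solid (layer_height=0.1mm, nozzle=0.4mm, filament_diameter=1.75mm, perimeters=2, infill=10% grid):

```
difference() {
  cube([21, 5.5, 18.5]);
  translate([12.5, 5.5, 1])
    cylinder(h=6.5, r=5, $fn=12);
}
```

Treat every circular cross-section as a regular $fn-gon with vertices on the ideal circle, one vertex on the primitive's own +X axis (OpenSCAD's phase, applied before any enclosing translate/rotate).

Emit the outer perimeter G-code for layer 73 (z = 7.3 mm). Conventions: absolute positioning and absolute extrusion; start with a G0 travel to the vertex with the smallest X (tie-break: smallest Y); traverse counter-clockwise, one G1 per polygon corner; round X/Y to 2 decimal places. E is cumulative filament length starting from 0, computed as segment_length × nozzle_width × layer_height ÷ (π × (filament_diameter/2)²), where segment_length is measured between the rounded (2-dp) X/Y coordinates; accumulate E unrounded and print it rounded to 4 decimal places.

G0 X0.00 Y0.00 Z7.30
G1 X21.00 Y0.00 E0.3492
G1 X21.00 Y5.50 E0.4407
G1 X17.50 Y5.50 E0.4989
G1 X16.83 Y3.00 E0.5419
G1 X15.00 Y1.17 E0.5850
G1 X12.50 Y0.50 E0.6280
G1 X10.00 Y1.17 E0.6711
G1 X8.17 Y3.00 E0.7141
G1 X7.50 Y5.50 E0.7571
G1 X0.00 Y5.50 E0.8819
G1 X0.00 Y0.00 E0.9733

At z = 7.3 mm: the cube is present — its section is the full 21×5.5 rectangle; the cylinder at (12.5, 5.5): section is a regular 12-gon, circumradius r=5; Taking the first minus the rest: starting from the 21×5.5 cube, the r=5 cylinder at (12.5, 5.5) partially overlaps it — only the 37.50 mm² overlap (of its 75.00 mm²) is removed, clipping the outline — 1 connected region. The outline is a single polygon with 11 vertices. Extrusion per mm of travel: 0.4 × 0.1 / (π × 0.875²) = 0.016630. Accumulating E over each segment gives final E = 0.9733.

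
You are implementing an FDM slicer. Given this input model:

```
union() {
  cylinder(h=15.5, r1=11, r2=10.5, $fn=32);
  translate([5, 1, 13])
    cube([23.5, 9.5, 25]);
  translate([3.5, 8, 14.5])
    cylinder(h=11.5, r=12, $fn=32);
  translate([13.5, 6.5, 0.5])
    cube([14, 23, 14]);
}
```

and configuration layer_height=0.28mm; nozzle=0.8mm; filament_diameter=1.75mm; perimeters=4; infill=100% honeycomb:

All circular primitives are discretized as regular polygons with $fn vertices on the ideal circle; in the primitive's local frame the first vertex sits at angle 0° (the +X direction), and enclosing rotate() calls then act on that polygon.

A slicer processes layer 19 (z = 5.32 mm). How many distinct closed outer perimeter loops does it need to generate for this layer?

2

At z = 5.32 mm: the cone: at t=0.343 of its height the radius interpolates to r₁+(r₂−r₁)t = 10.828, giving a regular 32-gon of that circumradius; the cube at (5, 1) is not intersected at this z (z outside [13, 38]); the cylinder at (3.5, 8) is absent (z outside [14.5, 26]); the cube at (13.5, 6.5) (footprint 14×23) is included at this height; Combining (union): the 2 present regions are separate (no shared area or edge), so areas and boundary lengths simply add and each stays a separate island — 2 connected regions. The result has 2 disconnected regions.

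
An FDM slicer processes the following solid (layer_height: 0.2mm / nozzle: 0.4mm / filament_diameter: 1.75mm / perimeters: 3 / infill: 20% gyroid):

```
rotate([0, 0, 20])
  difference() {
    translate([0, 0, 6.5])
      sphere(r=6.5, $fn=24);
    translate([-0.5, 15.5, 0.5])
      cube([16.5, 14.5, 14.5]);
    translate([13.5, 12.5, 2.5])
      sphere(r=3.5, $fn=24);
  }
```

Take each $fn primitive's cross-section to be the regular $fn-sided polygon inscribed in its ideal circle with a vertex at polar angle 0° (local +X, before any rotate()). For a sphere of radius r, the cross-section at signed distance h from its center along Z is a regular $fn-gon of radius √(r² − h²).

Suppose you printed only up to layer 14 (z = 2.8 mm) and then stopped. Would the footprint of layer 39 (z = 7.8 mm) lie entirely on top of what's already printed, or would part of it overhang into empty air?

Compare the two slices. At z = 2.8: the r=6.5 sphere contributes a regular 24-gon of circumradius √(6.5²−3.7²) = 5.344 (area = (24/2)·5.344²·sin(360°/24) = 88.70 mm²); the cube at (-0.5, 15.5) is present — its section is the full 16.5×14.5 rectangle (area 239.25 mm²); the sphere at (13.5, 12.5): section is a regular 24-gon, circumradius = √(r²−h²) = √(3.5²−0.3²) = 3.487 (area = (24/2)·3.487²·sin(360°/24) = 37.77 mm²); Taking the first minus the rest: starting from the r=6.5 sphere (88.70 mm²), the 16.5×14.5 cube at (-0.5, 15.5) misses the remaining region (no effect); the r=3.5 sphere at (13.5, 12.5) misses the remaining region (no effect) — area = 88.70 mm²; (rotated 20° about Z; rotation is an isometry so areas/perimeters/island counts are preserved). At z = 7.8: the r=6.5 sphere contributes a regular 24-gon of circumradius √(6.5²−1.3²) = 6.369 (area = (24/2)·6.369²·sin(360°/24) = 125.97 mm²); the cube at (-0.5, 15.5) (footprint 16.5×14.5) is included at this height (area 239.25 mm²); the sphere at (13.5, 12.5) is absent (|z−center|=5.300 > r=3.5); Subtracting the remaining from the first: starting from the r=6.5 sphere (125.97 mm²), the 16.5×14.5 cube at (-0.5, 15.5) misses the remaining region (no effect) — area = 125.97 mm²; (rotated 20° about Z; rotation is an isometry so areas/perimeters/island counts are preserved). Checking containment: at z = 7.8 the cross-section extends beyond the z = 2.8 cross-section by about 37.27 mm².

part overhangs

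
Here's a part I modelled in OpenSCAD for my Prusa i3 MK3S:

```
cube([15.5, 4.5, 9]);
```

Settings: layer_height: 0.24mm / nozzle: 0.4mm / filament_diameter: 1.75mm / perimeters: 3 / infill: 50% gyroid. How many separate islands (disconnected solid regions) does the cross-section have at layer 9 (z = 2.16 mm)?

At z = 2.16 mm: the 15.5×4.5 cube contributes its full rectangle. Overall, the cross-section is a single solid region. Island count = 1.

1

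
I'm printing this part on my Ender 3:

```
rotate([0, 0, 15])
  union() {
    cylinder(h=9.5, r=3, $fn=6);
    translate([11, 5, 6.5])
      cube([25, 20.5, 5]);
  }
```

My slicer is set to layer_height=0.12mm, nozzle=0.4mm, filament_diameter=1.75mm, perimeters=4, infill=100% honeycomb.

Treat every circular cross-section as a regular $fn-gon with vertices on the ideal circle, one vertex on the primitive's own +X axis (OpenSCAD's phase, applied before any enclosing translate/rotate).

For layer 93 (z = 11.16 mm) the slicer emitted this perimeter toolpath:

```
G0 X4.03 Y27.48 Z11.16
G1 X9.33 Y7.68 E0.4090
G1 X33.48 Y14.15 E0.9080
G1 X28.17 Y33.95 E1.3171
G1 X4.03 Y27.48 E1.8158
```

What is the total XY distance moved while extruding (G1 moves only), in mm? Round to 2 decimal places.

Sum the Euclidean lengths of each G1 segment: total = 90.99 mm.

90.99 mm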